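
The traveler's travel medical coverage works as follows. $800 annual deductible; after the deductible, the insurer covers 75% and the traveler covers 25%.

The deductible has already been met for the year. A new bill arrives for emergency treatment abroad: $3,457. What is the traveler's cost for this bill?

$864.25

The deductible is already satisfied, so the full bill goes to coinsurance.
Coinsurance: $3,457 × 25% = $864.25.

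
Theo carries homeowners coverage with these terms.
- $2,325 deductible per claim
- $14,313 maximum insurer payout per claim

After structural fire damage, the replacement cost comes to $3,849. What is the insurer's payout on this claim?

$1,524

Subtract the deductible: $3,849 − $2,325 = $1,524.
That's under the $14,313 cap, so the insurer reimburses the full $1,524.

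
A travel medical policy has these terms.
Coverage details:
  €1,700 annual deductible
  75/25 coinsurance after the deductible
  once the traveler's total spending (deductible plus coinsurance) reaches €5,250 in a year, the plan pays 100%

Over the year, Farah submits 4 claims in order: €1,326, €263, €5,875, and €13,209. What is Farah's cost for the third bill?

Bill 1, €1,326: entire amount goes to the deductible. Traveler owes €1,326 (running OOP €1,326).
Bill 2, €263: fully absorbed by the deductible. Traveler pays €263; OOP now €1,589.
Bill 3, €5,875: €111 to deductible, leaving €5,764; coinsurance €5,764 × 25% = €1,441. Traveler pays €1,552; OOP now €3,141.

€1,552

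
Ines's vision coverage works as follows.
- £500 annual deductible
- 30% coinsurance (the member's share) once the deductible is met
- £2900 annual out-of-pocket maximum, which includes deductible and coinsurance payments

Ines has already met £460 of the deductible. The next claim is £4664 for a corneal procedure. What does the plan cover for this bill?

Deductible still to meet: £500 − £460 = £40.
The remaining £4624 (= £4664 − £40) moves to coinsurance.
30% of £4624 = £1387.20 falls to the member.
Member responsibility before any cap: £40 + £1387.20 = £1427.20.
Total out-of-pocket so far would be £460 + £1427.20 = £1887.20, below the £2900 cap — no reduction.
The plan picks up £4664 − £1427.20 = £3236.80.

£3236.80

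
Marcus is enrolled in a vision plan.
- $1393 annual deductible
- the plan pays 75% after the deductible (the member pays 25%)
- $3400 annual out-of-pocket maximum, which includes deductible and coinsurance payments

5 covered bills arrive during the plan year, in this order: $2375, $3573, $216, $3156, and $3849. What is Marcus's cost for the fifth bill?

$25.25

Claim 1 — $2375: deductible takes $1393, $982 remains; member's 25% is $245.50. Member pays $1638.50; OOP now $1638.50.
Claim 2 — $3573: deductible met; 25% of $3573 = $893.25. Member pays $893.25; OOP now $2531.75.
Claim 3 — $216: deductible already satisfied, so member's share is 25% × $216 = $54. Member pays $54; OOP now $2585.75.
Claim 4 — $3156: deductible met; 25% of $3156 = $789. Member pays $789; OOP now $3374.75.
Claim 5 — $3849: deductible already satisfied, so member's share is 25% × $3849 = $962.25. OOP would hit $4337 > $3400, so the cap limits the member to $3400 − $3374.75 = $25.25.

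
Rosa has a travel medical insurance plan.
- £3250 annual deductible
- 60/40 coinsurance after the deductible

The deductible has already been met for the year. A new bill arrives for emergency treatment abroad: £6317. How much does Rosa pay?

£2526.80

With the deductible met, the entire £6317 is subject to coinsurance.
Traveler's 40% share of £6317 is £2526.80.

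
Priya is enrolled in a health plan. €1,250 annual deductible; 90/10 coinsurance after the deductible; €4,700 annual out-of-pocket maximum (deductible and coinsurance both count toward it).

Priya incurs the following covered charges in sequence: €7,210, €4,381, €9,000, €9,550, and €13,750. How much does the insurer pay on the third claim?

Bill 1, €7,210: deductible takes €1,250, €5,960 remains; 10% of €5,960 = €596. Cost to patient: €1,846. OOP to date €1,846. Insurer: €7,210 − €1,846 = €5,364.
Bill 2, €4,381: 10% coinsurance on €4,381 = €438.10. Patient owes €438.10 (running OOP €2,284.10). Insurer: €4,381 − €438.10 = €3,942.90.
Bill 3, €9,000: deductible already satisfied, so patient's share is 10% × €9,000 = €900. Patient pays €900; OOP now €3,184.10. Insurer: €9,000 − €900 = €8,100.

€8,100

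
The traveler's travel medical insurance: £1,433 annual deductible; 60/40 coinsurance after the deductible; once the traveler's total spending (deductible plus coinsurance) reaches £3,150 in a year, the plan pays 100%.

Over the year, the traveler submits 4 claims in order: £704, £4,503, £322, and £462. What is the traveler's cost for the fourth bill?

£78.60

Claim 1 — £704: entire amount goes to the deductible. Traveler owes £704 (running OOP £704).
Claim 2 — £4,503: deductible takes £729, £3,774 remains; coinsurance £3,774 × 40% = £1,509.60. Traveler pays £2,238.60; OOP now £2,942.60.
Claim 3 — £322: deductible already satisfied, so traveler's share is 40% × £322 = £128.80. Traveler owes £128.80 (running OOP £3,071.40).
Claim 4 — £462: 40% coinsurance on £462 = £184.80. OOP would hit £3,256.20 > £3,150, so the cap limits the traveler to £3,150 − £3,071.40 = £78.60.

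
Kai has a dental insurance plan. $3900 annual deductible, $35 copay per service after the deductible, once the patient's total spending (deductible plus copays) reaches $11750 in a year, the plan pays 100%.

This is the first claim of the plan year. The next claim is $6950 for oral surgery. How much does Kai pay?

Deductible not yet touched, so the first $3900 of the bill goes to the deductible.
The remaining $3050 (= $6950 − $3900) moves to the copay.
Copay on this service: $35.
So the patient owes $3900 + $35 = $3935 before any cap.
Cumulative spending $0 + $3935 = $3935 stays under the $11750 maximum.

$3935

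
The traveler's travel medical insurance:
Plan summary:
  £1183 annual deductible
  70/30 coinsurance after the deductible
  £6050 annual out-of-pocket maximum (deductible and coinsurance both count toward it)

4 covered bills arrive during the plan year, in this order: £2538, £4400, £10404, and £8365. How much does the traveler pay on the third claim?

Bill 1, £2538: £1183 finishes the deductible; £1355 goes to coinsurance; coinsurance £1355 × 30% = £406.50. Traveler pays £1589.50; OOP now £1589.50.
Bill 2, £4400: 30% coinsurance on £4400 = £1320. Traveler owes £1320 (running OOP £2909.50).
Bill 3, £10404: deductible already satisfied, so traveler's share is 30% × £10404 = £3121.20. Traveler owes £3121.20 (running OOP £6030.70).

£3121.20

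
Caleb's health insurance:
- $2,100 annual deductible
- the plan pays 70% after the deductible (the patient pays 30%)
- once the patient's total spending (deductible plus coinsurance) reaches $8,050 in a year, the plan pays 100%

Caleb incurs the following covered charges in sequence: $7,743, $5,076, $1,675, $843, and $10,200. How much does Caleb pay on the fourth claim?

$252.90

#1 ($7,743): deductible takes $2,100, $5,643 remains; patient's 30% is $1,692.90. Patient owes $3,792.90 (running OOP $3,792.90).
#2 ($5,076): deductible met; 30% of $5,076 = $1,522.80. Patient owes $1,522.80 (running OOP $5,315.70).
#3 ($1,675): deductible met; 30% of $1,675 = $502.50. Cost to patient: $502.50. OOP to date $5,818.20.
#4 ($843): 30% coinsurance on $843 = $252.90. Patient pays $252.90; OOP now $6,071.10.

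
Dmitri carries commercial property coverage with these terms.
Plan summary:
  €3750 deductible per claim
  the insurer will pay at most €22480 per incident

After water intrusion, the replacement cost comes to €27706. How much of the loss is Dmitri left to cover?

After the deductible, €27706 − €3750 = €23956 remains.
Since €23956 > €22480, the payout is capped at €22480.
Out of pocket: €27706 − €22480 = €5226.

€5226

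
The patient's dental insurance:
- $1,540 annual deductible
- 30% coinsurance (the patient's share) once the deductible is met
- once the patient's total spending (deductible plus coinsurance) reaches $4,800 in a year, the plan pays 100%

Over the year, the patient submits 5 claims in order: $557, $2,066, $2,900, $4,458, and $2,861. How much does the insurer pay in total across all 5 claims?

$8,042

Claim 1 — $557: entire amount goes to the deductible. Patient owes $557 (running OOP $557). Insurer: $557 − $557 = $0.
Claim 2 — $2,066: $983 to deductible, leaving $1,083; patient's 30% is $324.90. Patient pays $1,307.90; OOP now $1,864.90. Insurer: $2,066 − $1,307.90 = $758.10.
Claim 3 — $2,900: 30% coinsurance on $2,900 = $870. Patient owes $870 (running OOP $2,734.90). Insurer: $2,900 − $870 = $2,030.
Claim 4 — $4,458: deductible met; 30% of $4,458 = $1,337.40. Patient owes $1,337.40 (running OOP $4,072.30). Plan pays $4,458 − $1,337.40 = $3,120.60.
Claim 5 — $2,861: deductible met; 30% of $2,861 = $858.30. Adding that to $4,072.30 gives $4,930.60, past the $4,800 cap; patient pays only $4,800 − $4,072.30 = $727.70. Plan pays $2,861 − $727.70 = $2,133.30.
Insurer total = bills − patient's total = $12,842 − $4,800 = $8,042.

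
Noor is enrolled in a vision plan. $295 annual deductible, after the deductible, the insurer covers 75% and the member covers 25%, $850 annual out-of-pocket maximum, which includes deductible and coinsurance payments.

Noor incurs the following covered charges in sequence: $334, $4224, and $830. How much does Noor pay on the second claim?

$545.25

Claim 1 ($334): $295 to deductible, leaving $39; 25% of $39 = $9.75. Member pays $304.75; OOP now $304.75.
Claim 2 ($4224): deductible met; 25% of $4224 = $1056. That would push OOP to $1360.75, over the $850 cap, so member pays $850 − $304.75 = $545.25.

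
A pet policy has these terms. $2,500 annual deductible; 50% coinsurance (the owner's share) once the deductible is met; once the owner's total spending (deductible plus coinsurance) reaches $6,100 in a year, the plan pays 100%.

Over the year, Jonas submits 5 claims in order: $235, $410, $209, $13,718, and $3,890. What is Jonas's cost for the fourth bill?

$5,246

Bill 1, $235: entire amount goes to the deductible. Cost to owner: $235. OOP to date $235.
Bill 2, $410: entire amount goes to the deductible. Owner pays $410; OOP now $645.
Bill 3, $209: fully absorbed by the deductible. Owner pays $209; OOP now $854.
Bill 4, $13,718: deductible takes $1,646, $12,072 remains; owner's 50% is $6,036. Claim cost before the cap: $1,646 + $6,036 = $7,682. Adding that to $854 gives $8,536, past the $6,100 cap; owner pays only $6,100 − $854 = $5,246.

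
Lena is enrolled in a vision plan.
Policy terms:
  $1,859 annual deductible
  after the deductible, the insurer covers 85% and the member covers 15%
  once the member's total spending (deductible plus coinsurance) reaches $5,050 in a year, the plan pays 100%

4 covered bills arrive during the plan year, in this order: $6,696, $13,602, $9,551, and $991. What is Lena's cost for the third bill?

$425.15

#1 ($6,696): $1,859 finishes the deductible; $4,837 goes to coinsurance; coinsurance $4,837 × 15% = $725.55. Member pays $2,584.55; OOP now $2,584.55.
#2 ($13,602): 15% coinsurance on $13,602 = $2,040.30. Cost to member: $2,040.30. OOP to date $4,624.85.
#3 ($9,551): deductible met; 15% of $9,551 = $1,432.65. OOP would hit $6,057.50 > $5,050, so the cap limits the member to $5,050 − $4,624.85 = $425.15.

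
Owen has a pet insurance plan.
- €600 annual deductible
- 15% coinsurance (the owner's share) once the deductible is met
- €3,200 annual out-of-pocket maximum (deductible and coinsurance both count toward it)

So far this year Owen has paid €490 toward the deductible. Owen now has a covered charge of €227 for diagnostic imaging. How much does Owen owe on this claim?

€127.55

Deductible still to meet: €600 − €490 = €110.
That leaves €227 − €110 = €117 for coinsurance.
Coinsurance: €117 × 15% = €17.55.
That puts the owner's cost at €110 + €17.55 = €127.55 before any cap.
Year-to-date out-of-pocket becomes €490 + €127.55 = €617.55, still under the €3,200 maximum, so no cap applies.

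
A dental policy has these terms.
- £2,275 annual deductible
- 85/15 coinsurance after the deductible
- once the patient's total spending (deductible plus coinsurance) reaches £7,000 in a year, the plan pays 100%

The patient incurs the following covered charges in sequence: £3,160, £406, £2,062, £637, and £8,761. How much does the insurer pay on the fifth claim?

#1 (£3,160): £2,275 to deductible, leaving £885; coinsurance £885 × 15% = £132.75. Patient owes £2,407.75 (running OOP £2,407.75). Plan pays £3,160 − £2,407.75 = £752.25.
#2 (£406): 15% coinsurance on £406 = £60.90. Patient owes £60.90 (running OOP £2,468.65). Insurer: £406 − £60.90 = £345.10.
#3 (£2,062): deductible already satisfied, so patient's share is 15% × £2,062 = £309.30. Cost to patient: £309.30. OOP to date £2,777.95. Plan pays £2,062 − £309.30 = £1,752.70.
#4 (£637): deductible met; 15% of £637 = £95.55. Patient owes £95.55 (running OOP £2,873.50). Plan pays £637 − £95.55 = £541.45.
#5 (£8,761): 15% coinsurance on £8,761 = £1,314.15. Cost to patient: £1,314.15. OOP to date £4,187.65. Plan pays £8,761 − £1,314.15 = £7,446.85.

£7,446.85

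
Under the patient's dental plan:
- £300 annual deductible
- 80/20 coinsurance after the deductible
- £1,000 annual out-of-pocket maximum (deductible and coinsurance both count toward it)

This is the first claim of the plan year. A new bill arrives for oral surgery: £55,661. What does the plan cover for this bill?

£54,661

Deductible not yet touched, so the first £300 of the bill goes to the deductible.
The remaining £55,361 (= £55,661 − £300) moves to coinsurance.
20% of £55,361 = £11,072.20 falls to the patient.
So the patient owes £300 + £11,072.20 = £11,372.20 before any cap.
Year-to-date out-of-pocket would reach £0 + £11,372.20 = £11,372.20, above the £1,000 maximum, so the patient pays only £1,000 − £0 = £1,000.
Insurer pays the balance: £55,661 − £1,000 = £54,661.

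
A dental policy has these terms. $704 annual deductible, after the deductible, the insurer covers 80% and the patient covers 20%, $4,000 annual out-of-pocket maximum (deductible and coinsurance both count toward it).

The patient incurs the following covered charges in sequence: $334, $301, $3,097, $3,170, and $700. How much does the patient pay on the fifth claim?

Bill 1, $334: all of it applies to the deductible. Patient owes $334 (running OOP $334).
Bill 2, $301: all of it applies to the deductible. Patient owes $301 (running OOP $635).
Bill 3, $3,097: deductible takes $69, $3,028 remains; 20% of $3,028 = $605.60. Cost to patient: $674.60. OOP to date $1,309.60.
Bill 4, $3,170: 20% coinsurance on $3,170 = $634. Patient owes $634 (running OOP $1,943.60).
Bill 5, $700: 20% coinsurance on $700 = $140. Patient owes $140 (running OOP $2,083.60).

$140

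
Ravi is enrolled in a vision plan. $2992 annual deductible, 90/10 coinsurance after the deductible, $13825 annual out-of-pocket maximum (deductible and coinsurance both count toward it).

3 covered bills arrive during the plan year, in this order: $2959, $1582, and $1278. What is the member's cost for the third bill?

Claim 1 — $2959: fully absorbed by the deductible. Member pays $2959; OOP now $2959.
Claim 2 — $1582: $33 to deductible, leaving $1549; coinsurance $1549 × 10% = $154.90. Cost to member: $187.90. OOP to date $3146.90.
Claim 3 — $1278: deductible met; 10% of $1278 = $127.80. Member pays $127.80; OOP now $3274.70.

$127.80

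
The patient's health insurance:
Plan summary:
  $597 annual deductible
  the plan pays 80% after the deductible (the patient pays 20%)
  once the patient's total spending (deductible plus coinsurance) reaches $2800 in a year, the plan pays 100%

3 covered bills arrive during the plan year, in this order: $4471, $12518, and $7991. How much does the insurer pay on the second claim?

$11089.80

Bill 1, $4471: deductible takes $597, $3874 remains; coinsurance $3874 × 20% = $774.80. Cost to patient: $1371.80. OOP to date $1371.80. Insurer: $4471 − $1371.80 = $3099.20.
Bill 2, $12518: 20% coinsurance on $12518 = $2503.60. That would push OOP to $3875.40, over the $2800 cap, so patient pays $2800 − $1371.80 = $1428.20. Insurer: $12518 − $1428.20 = $11089.80.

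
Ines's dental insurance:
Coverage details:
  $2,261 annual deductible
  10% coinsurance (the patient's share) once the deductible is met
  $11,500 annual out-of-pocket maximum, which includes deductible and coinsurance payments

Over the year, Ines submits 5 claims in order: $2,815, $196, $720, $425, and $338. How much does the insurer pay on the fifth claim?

Bill 1, $2,815: $2,261 to deductible, leaving $554; 10% of $554 = $55.40. Patient owes $2,316.40 (running OOP $2,316.40). Insurer: $2,815 − $2,316.40 = $498.60.
Bill 2, $196: 10% coinsurance on $196 = $19.60. Patient owes $19.60 (running OOP $2,336). Plan pays $196 − $19.60 = $176.40.
Bill 3, $720: deductible met; 10% of $720 = $72. Cost to patient: $72. OOP to date $2,408. Insurer: $720 − $72 = $648.
Bill 4, $425: 10% coinsurance on $425 = $42.50. Patient pays $42.50; OOP now $2,450.50. Plan pays $425 − $42.50 = $382.50.
Bill 5, $338: deductible met; 10% of $338 = $33.80. Patient owes $33.80 (running OOP $2,484.30). Insurer: $338 − $33.80 = $304.20.

$304.20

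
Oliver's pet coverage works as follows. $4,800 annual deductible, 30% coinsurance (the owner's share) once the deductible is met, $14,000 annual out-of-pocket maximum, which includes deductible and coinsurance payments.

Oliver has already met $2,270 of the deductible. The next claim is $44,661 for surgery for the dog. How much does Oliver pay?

$11,730

$2,270 of the $4,800 deductible is already met, leaving $2,530.
The remaining $42,131 (= $44,661 − $2,530) moves to coinsurance.
Coinsurance: $42,131 × 30% = $12,639.30.
That puts the owner's cost at $2,530 + $12,639.30 = $15,169.30 before any cap.
That would bring total out-of-pocket to $17,439.30, past the $14,000 cap. The owner is capped at $14,000 − $2,270 = $11,730 on this claim.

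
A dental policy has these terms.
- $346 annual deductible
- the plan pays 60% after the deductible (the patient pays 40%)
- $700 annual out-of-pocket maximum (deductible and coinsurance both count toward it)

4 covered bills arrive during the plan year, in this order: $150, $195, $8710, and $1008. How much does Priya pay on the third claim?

Claim 1 ($150): all of it applies to the deductible. Patient owes $150 (running OOP $150).
Claim 2 ($195): entire amount goes to the deductible. Patient owes $195 (running OOP $345).
Claim 3 ($8710): $1 finishes the deductible; $8709 goes to coinsurance; coinsurance $8709 × 40% = $3483.60. Claim cost before the cap: $1 + $3483.60 = $3484.60. Adding that to $345 gives $3829.60, past the $700 cap; patient pays only $700 − $345 = $355.

$355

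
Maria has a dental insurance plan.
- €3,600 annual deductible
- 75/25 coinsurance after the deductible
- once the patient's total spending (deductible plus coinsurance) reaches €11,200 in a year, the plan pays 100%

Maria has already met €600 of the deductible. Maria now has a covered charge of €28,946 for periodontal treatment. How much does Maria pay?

€9,486.50

€600 of the €3,600 deductible is already met, leaving €3,000.
The remaining €25,946 (= €28,946 − €3,000) moves to coinsurance.
Coinsurance: €25,946 × 25% = €6,486.50.
Patient responsibility before any cap: €3,000 + €6,486.50 = €9,486.50.
Total out-of-pocket so far would be €600 + €9,486.50 = €10,086.50, below the €11,200 cap — no reduction.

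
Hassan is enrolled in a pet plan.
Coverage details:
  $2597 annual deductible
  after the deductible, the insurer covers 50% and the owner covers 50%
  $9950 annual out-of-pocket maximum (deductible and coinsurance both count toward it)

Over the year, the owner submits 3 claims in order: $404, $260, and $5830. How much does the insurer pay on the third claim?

Claim 1 — $404: entire amount goes to the deductible. Cost to owner: $404. OOP to date $404. Insurer: $404 − $404 = $0.
Claim 2 — $260: fully absorbed by the deductible. Owner pays $260; OOP now $664. Insurer: $260 − $260 = $0.
Claim 3 — $5830: $1933 to deductible, leaving $3897; coinsurance $3897 × 50% = $1948.50. Owner pays $3881.50; OOP now $4545.50. Plan pays $5830 − $3881.50 = $1948.50.

$1948.50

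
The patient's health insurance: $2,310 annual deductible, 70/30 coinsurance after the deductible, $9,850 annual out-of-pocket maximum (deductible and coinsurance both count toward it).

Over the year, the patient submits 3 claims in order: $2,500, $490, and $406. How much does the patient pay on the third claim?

#1 ($2,500): $2,310 finishes the deductible; $190 goes to coinsurance; 30% of $190 = $57. Patient pays $2,367; OOP now $2,367.
#2 ($490): 30% coinsurance on $490 = $147. Patient pays $147; OOP now $2,514.
#3 ($406): deductible met; 30% of $406 = $121.80. Patient pays $121.80; OOP now $2,635.80.

$121.80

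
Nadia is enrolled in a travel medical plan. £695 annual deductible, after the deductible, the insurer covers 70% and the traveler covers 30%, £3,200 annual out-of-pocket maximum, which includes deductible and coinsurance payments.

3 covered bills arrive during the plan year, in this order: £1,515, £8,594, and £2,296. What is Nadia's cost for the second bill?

£2,259

Bill 1, £1,515: £695 finishes the deductible; £820 goes to coinsurance; traveler's 30% is £246. Traveler owes £941 (running OOP £941).
Bill 2, £8,594: deductible already satisfied, so traveler's share is 30% × £8,594 = £2,578.20. Adding that to £941 gives £3,519.20, past the £3,200 cap; traveler pays only £3,200 − £941 = £2,259.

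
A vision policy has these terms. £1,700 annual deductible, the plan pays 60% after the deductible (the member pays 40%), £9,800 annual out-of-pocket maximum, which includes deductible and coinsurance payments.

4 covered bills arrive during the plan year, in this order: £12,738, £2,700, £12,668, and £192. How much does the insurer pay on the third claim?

£10,063.20

Claim 1 (£12,738): £1,700 finishes the deductible; £11,038 goes to coinsurance; coinsurance £11,038 × 40% = £4,415.20. Cost to member: £6,115.20. OOP to date £6,115.20. Plan pays £12,738 − £6,115.20 = £6,622.80.
Claim 2 (£2,700): deductible already satisfied, so member's share is 40% × £2,700 = £1,080. Cost to member: £1,080. OOP to date £7,195.20. Plan pays £2,700 − £1,080 = £1,620.
Claim 3 (£12,668): deductible already satisfied, so member's share is 40% × £12,668 = £5,067.20. Adding that to £7,195.20 gives £12,262.40, past the £9,800 cap; member pays only £9,800 − £7,195.20 = £2,604.80. Insurer: £12,668 − £2,604.80 = £10,063.20.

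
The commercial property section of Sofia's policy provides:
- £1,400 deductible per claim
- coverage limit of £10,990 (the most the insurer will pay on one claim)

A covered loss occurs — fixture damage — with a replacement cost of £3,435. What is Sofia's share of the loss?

After the deductible, £3,435 − £1,400 = £2,035 remains.
£2,035 is within the £10,990 limit, so the insurer pays £2,035.
The business bears the rest of the original loss: £3,435 − £2,035 = £1,400.

£1,400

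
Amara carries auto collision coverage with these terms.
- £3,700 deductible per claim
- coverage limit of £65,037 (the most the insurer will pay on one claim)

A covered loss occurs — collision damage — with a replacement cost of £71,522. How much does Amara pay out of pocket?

£6,485

Subtract the deductible: £71,522 − £3,700 = £67,822.
The £65,037 per-incident cap binds; insurer pays £65,037.
Driver's share is the uncovered remainder: £71,522 − £65,037 = £6,485.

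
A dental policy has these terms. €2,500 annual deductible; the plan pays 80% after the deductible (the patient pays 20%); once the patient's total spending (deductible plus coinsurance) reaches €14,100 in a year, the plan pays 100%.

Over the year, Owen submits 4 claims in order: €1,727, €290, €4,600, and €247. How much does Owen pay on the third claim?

Bill 1, €1,727: entire amount goes to the deductible. Cost to patient: €1,727. OOP to date €1,727.
Bill 2, €290: all of it applies to the deductible. Patient pays €290; OOP now €2,017.
Bill 3, €4,600: deductible takes €483, €4,117 remains; patient's 20% is €823.40. Patient owes €1,306.40 (running OOP €3,323.40).

€1,306.40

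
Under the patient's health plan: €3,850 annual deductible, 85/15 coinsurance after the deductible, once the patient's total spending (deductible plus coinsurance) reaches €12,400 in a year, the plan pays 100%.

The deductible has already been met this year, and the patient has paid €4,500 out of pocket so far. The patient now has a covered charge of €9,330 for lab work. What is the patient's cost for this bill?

€1,399.50

With the deductible met, the entire €9,330 is subject to coinsurance.
Patient's 15% share of €9,330 is €1,399.50.
Cumulative spending €4,500 + €1,399.50 = €5,899.50 stays under the €12,400 maximum.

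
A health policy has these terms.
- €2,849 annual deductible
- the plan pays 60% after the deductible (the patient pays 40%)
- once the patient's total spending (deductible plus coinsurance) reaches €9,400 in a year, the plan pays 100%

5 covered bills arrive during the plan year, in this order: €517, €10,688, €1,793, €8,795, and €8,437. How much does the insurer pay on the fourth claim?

€6,303.60

Claim 1 — €517: fully absorbed by the deductible. Patient pays €517; OOP now €517. Insurer: €517 − €517 = €0.
Claim 2 — €10,688: €2,332 finishes the deductible; €8,356 goes to coinsurance; patient's 40% is €3,342.40. Patient owes €5,674.40 (running OOP €6,191.40). Plan pays €10,688 − €5,674.40 = €5,013.60.
Claim 3 — €1,793: deductible met; 40% of €1,793 = €717.20. Patient pays €717.20; OOP now €6,908.60. Insurer: €1,793 − €717.20 = €1,075.80.
Claim 4 — €8,795: deductible already satisfied, so patient's share is 40% × €8,795 = €3,518. Adding that to €6,908.60 gives €10,426.60, past the €9,400 cap; patient pays only €9,400 − €6,908.60 = €2,491.40. Plan pays €8,795 − €2,491.40 = €6,303.60.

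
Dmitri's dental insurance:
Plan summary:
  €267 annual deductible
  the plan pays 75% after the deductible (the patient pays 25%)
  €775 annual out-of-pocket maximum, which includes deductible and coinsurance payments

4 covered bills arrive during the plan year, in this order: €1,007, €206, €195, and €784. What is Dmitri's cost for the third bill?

€48.75

Claim 1 (€1,007): €267 to deductible, leaving €740; 25% of €740 = €185. Patient pays €452; OOP now €452.
Claim 2 (€206): 25% coinsurance on €206 = €51.50. Cost to patient: €51.50. OOP to date €503.50.
Claim 3 (€195): deductible met; 25% of €195 = €48.75. Patient pays €48.75; OOP now €552.25.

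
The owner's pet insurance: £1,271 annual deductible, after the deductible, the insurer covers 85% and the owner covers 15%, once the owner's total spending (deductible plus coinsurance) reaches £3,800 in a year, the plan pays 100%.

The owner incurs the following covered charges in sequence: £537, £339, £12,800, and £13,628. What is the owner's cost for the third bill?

Bill 1, £537: all of it applies to the deductible. Cost to owner: £537. OOP to date £537.
Bill 2, £339: fully absorbed by the deductible. Owner owes £339 (running OOP £876).
Bill 3, £12,800: £395 finishes the deductible; £12,405 goes to coinsurance; 15% of £12,405 = £1,860.75. Cost to owner: £2,255.75. OOP to date £3,131.75.

£2,255.75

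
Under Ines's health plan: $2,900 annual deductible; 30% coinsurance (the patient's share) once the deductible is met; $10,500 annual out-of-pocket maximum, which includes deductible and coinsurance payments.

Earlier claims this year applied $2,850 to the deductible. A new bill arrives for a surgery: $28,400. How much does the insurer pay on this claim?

$20,750

$2,850 of the $2,900 deductible is already met, leaving $50.
After the $50 deductible portion, $28,400 − $50 = $28,350 is subject to coinsurance.
30% of $28,350 = $8,505 falls to the patient.
So the patient owes $50 + $8,505 = $8,555 before any cap.
That would bring total out-of-pocket to $11,405, past the $10,500 cap. The patient is capped at $10,500 − $2,850 = $7,650 on this claim.
Insurer pays the balance: $28,400 − $7,650 = $20,750.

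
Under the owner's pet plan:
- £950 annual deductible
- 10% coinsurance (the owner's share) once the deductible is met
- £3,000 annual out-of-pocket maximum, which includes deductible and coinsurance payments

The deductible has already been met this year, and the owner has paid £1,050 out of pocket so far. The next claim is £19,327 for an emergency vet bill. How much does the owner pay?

£1,932.70

The deductible is already satisfied, so the full bill goes to coinsurance.
Coinsurance: £19,327 × 10% = £1,932.70.
Total out-of-pocket so far would be £1,050 + £1,932.70 = £2,982.70, below the £3,000 cap — no reduction.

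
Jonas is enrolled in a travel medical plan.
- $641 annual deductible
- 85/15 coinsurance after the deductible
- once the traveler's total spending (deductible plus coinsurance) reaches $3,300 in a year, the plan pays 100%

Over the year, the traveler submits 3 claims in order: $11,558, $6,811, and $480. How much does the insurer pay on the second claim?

$5,789.55

Bill 1, $11,558: $641 finishes the deductible; $10,917 goes to coinsurance; coinsurance $10,917 × 15% = $1,637.55. Traveler pays $2,278.55; OOP now $2,278.55. Insurer: $11,558 − $2,278.55 = $9,279.45.
Bill 2, $6,811: 15% coinsurance on $6,811 = $1,021.65. OOP would hit $3,300.20 > $3,300, so the cap limits the traveler to $3,300 − $2,278.55 = $1,021.45. Plan pays $6,811 − $1,021.45 = $5,789.55.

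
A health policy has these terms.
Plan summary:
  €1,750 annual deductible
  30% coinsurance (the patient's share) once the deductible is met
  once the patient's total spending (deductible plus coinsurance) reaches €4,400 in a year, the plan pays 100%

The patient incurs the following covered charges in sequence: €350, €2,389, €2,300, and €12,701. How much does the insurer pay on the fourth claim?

€11,037.70

Claim 1 (€350): fully absorbed by the deductible. Cost to patient: €350. OOP to date €350. Plan pays €350 − €350 = €0.
Claim 2 (€2,389): €1,400 to deductible, leaving €989; coinsurance €989 × 30% = €296.70. Cost to patient: €1,696.70. OOP to date €2,046.70. Plan pays €2,389 − €1,696.70 = €692.30.
Claim 3 (€2,300): deductible already satisfied, so patient's share is 30% × €2,300 = €690. Patient pays €690; OOP now €2,736.70. Plan pays €2,300 − €690 = €1,610.
Claim 4 (€12,701): deductible met; 30% of €12,701 = €3,810.30. Adding that to €2,736.70 gives €6,547, past the €4,400 cap; patient pays only €4,400 − €2,736.70 = €1,663.30. Insurer: €12,701 − €1,663.30 = €11,037.70.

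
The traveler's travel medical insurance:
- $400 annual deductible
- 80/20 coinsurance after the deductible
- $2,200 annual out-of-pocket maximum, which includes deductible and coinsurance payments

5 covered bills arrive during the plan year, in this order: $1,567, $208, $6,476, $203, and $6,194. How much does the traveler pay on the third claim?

#1 ($1,567): $400 finishes the deductible; $1,167 goes to coinsurance; 20% of $1,167 = $233.40. Traveler pays $633.40; OOP now $633.40.
#2 ($208): deductible already satisfied, so traveler's share is 20% × $208 = $41.60. Traveler pays $41.60; OOP now $675.
#3 ($6,476): deductible met; 20% of $6,476 = $1,295.20. Cost to traveler: $1,295.20. OOP to date $1,970.20.

$1,295.20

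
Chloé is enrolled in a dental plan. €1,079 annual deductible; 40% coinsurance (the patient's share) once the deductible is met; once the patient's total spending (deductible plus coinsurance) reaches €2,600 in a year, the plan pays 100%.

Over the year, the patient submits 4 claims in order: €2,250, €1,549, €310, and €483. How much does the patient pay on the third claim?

Bill 1, €2,250: €1,079 finishes the deductible; €1,171 goes to coinsurance; coinsurance €1,171 × 40% = €468.40. Patient pays €1,547.40; OOP now €1,547.40.
Bill 2, €1,549: deductible already satisfied, so patient's share is 40% × €1,549 = €619.60. Patient owes €619.60 (running OOP €2,167).
Bill 3, €310: 40% coinsurance on €310 = €124. Patient pays €124; OOP now €2,291.

€124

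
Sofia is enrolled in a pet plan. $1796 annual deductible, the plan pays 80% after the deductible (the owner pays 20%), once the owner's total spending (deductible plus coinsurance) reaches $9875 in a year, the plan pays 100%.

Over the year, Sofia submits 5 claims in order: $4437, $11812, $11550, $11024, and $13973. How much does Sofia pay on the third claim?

Claim 1 — $4437: $1796 finishes the deductible; $2641 goes to coinsurance; owner's 20% is $528.20. Cost to owner: $2324.20. OOP to date $2324.20.
Claim 2 — $11812: deductible met; 20% of $11812 = $2362.40. Owner owes $2362.40 (running OOP $4686.60).
Claim 3 — $11550: deductible already satisfied, so owner's share is 20% × $11550 = $2310. Owner pays $2310; OOP now $6996.60.

$2310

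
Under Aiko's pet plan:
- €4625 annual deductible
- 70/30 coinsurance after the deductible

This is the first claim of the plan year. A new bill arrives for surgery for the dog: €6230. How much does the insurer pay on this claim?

The full €4625 deductible is still open; €4625 of this bill applies to it.
The remaining €1605 (= €6230 − €4625) moves to coinsurance.
30% of €1605 = €481.50 falls to the owner.
So the owner owes €4625 + €481.50 = €5106.50.
The plan picks up €6230 − €5106.50 = €1123.50.

€1123.50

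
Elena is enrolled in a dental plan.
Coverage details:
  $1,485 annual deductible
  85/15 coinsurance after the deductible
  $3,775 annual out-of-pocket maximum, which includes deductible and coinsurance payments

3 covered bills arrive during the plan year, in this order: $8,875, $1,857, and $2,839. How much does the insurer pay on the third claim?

$2,413.15

Claim 1 — $8,875: $1,485 finishes the deductible; $7,390 goes to coinsurance; coinsurance $7,390 × 15% = $1,108.50. Patient owes $2,593.50 (running OOP $2,593.50). Insurer: $8,875 − $2,593.50 = $6,281.50.
Claim 2 — $1,857: 15% coinsurance on $1,857 = $278.55. Cost to patient: $278.55. OOP to date $2,872.05. Plan pays $1,857 − $278.55 = $1,578.45.
Claim 3 — $2,839: deductible met; 15% of $2,839 = $425.85. Patient pays $425.85; OOP now $3,297.90. Insurer: $2,839 − $425.85 = $2,413.15.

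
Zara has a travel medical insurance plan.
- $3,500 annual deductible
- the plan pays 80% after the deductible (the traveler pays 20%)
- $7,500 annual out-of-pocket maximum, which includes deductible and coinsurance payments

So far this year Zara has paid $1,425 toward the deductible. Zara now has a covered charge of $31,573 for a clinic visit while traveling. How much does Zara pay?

Remaining deductible: $3,500 − $1,425 = $2,075.
The remaining $29,498 (= $31,573 − $2,075) moves to coinsurance.
Traveler's 20% share of $29,498 is $5,899.60.
Traveler responsibility before any cap: $2,075 + $5,899.60 = $7,974.60.
That would bring total out-of-pocket to $9,399.60, past the $7,500 cap. The traveler is capped at $7,500 − $1,425 = $6,075 on this claim.

$6,075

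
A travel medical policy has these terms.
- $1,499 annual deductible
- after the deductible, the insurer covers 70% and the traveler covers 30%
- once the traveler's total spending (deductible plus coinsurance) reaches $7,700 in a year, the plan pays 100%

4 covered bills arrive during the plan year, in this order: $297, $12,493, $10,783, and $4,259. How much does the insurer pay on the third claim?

Claim 1 ($297): all of it applies to the deductible. Traveler owes $297 (running OOP $297). Insurer: $297 − $297 = $0.
Claim 2 ($12,493): deductible takes $1,202, $11,291 remains; coinsurance $11,291 × 30% = $3,387.30. Cost to traveler: $4,589.30. OOP to date $4,886.30. Insurer: $12,493 − $4,589.30 = $7,903.70.
Claim 3 ($10,783): deductible already satisfied, so traveler's share is 30% × $10,783 = $3,234.90. Adding that to $4,886.30 gives $8,121.20, past the $7,700 cap; traveler pays only $7,700 − $4,886.30 = $2,813.70. Insurer: $10,783 − $2,813.70 = $7,969.30.

$7,969.30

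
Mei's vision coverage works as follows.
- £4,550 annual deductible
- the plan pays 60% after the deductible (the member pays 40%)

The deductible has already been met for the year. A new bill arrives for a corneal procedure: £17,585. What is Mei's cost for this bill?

The deductible is already satisfied, so the full bill goes to coinsurance.
Member's 40% share of £17,585 is £7,034.

£7,034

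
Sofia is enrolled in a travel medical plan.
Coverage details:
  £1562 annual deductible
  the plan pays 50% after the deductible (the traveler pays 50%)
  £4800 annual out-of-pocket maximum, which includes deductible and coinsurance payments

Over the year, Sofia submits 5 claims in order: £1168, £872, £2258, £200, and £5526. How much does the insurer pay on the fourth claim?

£100

#1 (£1168): entire amount goes to the deductible. Cost to traveler: £1168. OOP to date £1168. Plan pays £1168 − £1168 = £0.
#2 (£872): £394 to deductible, leaving £478; 50% of £478 = £239. Cost to traveler: £633. OOP to date £1801. Plan pays £872 − £633 = £239.
#3 (£2258): deductible met; 50% of £2258 = £1129. Cost to traveler: £1129. OOP to date £2930. Insurer: £2258 − £1129 = £1129.
#4 (£200): deductible met; 50% of £200 = £100. Cost to traveler: £100. OOP to date £3030. Plan pays £200 − £100 = £100.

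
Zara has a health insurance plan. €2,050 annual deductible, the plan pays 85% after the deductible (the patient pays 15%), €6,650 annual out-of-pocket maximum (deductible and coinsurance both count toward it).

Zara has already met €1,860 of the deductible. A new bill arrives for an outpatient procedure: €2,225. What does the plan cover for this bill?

€1,860 of the €2,050 deductible is already met, leaving €190.
That leaves €2,225 − €190 = €2,035 for coinsurance.
Patient's 15% share of €2,035 is €305.25.
So the patient owes €190 + €305.25 = €495.25 before any cap.
Cumulative spending €1,860 + €495.25 = €2,355.25 stays under the €6,650 maximum.
The insurer covers the remainder: €2,225 − €495.25 = €1,729.75.

€1,729.75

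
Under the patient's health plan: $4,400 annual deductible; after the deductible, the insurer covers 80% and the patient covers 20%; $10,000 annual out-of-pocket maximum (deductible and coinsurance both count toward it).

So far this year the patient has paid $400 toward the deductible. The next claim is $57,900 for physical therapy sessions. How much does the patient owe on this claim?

$9,600

Remaining deductible: $4,400 − $400 = $4,000.
After the $4,000 deductible portion, $57,900 − $4,000 = $53,900 is subject to coinsurance.
Coinsurance: $53,900 × 20% = $10,780.
Patient responsibility before any cap: $4,000 + $10,780 = $14,780.
That would bring total out-of-pocket to $15,180, past the $10,000 cap. The patient is capped at $10,000 − $400 = $9,600 on this claim.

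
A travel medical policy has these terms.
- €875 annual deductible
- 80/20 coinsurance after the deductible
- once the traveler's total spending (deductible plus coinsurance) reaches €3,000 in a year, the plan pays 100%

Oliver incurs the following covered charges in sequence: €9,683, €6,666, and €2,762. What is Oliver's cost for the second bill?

€363.40

#1 (€9,683): €875 finishes the deductible; €8,808 goes to coinsurance; 20% of €8,808 = €1,761.60. Traveler pays €2,636.60; OOP now €2,636.60.
#2 (€6,666): 20% coinsurance on €6,666 = €1,333.20. Adding that to €2,636.60 gives €3,969.80, past the €3,000 cap; traveler pays only €3,000 − €2,636.60 = €363.40.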